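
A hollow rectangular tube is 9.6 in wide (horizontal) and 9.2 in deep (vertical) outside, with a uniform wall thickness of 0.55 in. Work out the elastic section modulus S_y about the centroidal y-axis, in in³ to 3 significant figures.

S_y ≈ 55.0 in³

Split into non-overlapping primitives; take the origin at the lower-left of the bounding box.
Outer rectangle: 9.6 × 9.2, A = 88.32 in², x = 4.8 in, Ī = 678.3 in⁴.
Inner void (subtracted): 8.5 × 8.1, A = 68.85 in², x = 4.8 in, Ī = 414.53 in⁴.
By symmetry the centroid is at mid-width, x̄ = 4.8 in.
All pieces are centred on the centroidal y-axis, so I = ΣĪ (holes subtracted) = 263.76 in⁴.
Extreme fibre distance c = 4.8 in; S = I/c = 54.951 in³.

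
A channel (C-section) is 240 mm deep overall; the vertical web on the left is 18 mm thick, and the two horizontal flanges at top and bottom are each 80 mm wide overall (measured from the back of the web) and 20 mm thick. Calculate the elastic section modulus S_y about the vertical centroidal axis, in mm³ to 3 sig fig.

S_y ≈ 6.08 × 10⁴ mm³

Treat the section as a set of non-overlapping primitives; coordinates are from the bounding-box lower-left.
Web: 18 × 240, A = 4 320 mm², x = 9 mm, Ī = 116 640 mm⁴.
Top flange (beyond web): 62 × 20, A = 1 240 mm², x = 49 mm, Ī = 397 213 mm⁴.
Bottom flange (beyond web): 62 × 20, A = 1 240 mm², x = 49 mm, Ī = 397 213 mm⁴.
Centroid: x̄ = ΣA·x / ΣA = 23.588 mm.
Transfer each piece to the vertical centroidal axis using Ī + A·d² with d = x − 23.588:
  web: d = -14.588 mm → contributes +1 036 008 mm⁴
  top flange (beyond web): d = 25.412 mm → contributes +1 197 953 mm⁴
  bottom flange (beyond web): d = 25.412 mm → contributes +1 197 953 mm⁴
Total I = 3 431 914 mm⁴.
Extreme fibre distance c = 56.412 mm; S = I/c = 60 837 mm³.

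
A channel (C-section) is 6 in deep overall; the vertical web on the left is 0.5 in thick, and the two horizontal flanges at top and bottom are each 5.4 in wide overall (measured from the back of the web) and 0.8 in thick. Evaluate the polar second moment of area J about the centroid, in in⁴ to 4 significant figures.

Treat the section as a set of non-overlapping primitives; coordinates are from the bounding-box lower-left.
Web: 0.5 × 6, A = 3 in², y = 3 in, Ī = 9 in⁴.
Top flange (beyond web): 4.9 × 0.8, A = 3.92 in², y = 5.6 in, Ī = 0.209067 in⁴.
Bottom flange (beyond web): 4.9 × 0.8, A = 3.92 in², y = 0.4 in, Ī = 0.209067 in⁴.
By symmetry the centroid is at mid-height, ȳ = 3 in.
Transfer each piece to the centroidal x-axis using Ī + A·d² with d = y − 3:
  web: d = 0 in → contributes +9 in⁴
  top flange (beyond web): d = 2.6 in → contributes +26.7083 in⁴
  bottom flange (beyond web): d = -2.6 in → contributes +26.7083 in⁴
Total I = 62.4165 in⁴.
For the y-axis: x̄ = 2.20277 in.
Repeating about the centroidal y-axis gives I_y = 31.5665 in⁴.
Polar second moment: J = I_x + I_y = 93.983 in⁴.

J ≈ 93.98 in⁴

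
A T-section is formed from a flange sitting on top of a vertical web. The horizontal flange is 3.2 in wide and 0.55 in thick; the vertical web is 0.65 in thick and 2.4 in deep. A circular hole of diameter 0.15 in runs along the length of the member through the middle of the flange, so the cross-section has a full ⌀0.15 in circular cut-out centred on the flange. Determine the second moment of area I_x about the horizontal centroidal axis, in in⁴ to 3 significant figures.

Split into non-overlapping primitives; take the origin at the lower-left of the bounding box.
Flange: 3.2 × 0.55, A = 1.76 in², y = 2.675 in, Ī = 0.044367 in⁴.
Web: 0.65 × 2.4, A = 1.56 in², y = 1.2 in, Ī = 0.7488 in⁴.
Hole (subtracted): ⌀0.15, A = 0.017671 in², y = 2.675 in, Ī = 0.00002485 in⁴.
Centroid: ȳ = ΣA·y / ΣA = 1.9782 in.
Transfer each piece to the horizontal centroidal axis using Ī + A·d² with d = y − 1.9782:
  flange: d = 0.69678 in → contributes +0.89885 in⁴
  web: d = -0.77822 in → contributes +1.6936 in⁴
  hole: d = 0.69678 in → contributes −0.0086044 in⁴
Total I = 2.5838 in⁴.

I_x ≈ 2.58 in⁴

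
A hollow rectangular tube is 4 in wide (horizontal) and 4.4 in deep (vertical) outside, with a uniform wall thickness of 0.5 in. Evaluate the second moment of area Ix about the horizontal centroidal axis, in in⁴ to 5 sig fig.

Treat the section as a set of non-overlapping primitives; coordinates are from the bounding-box lower-left.
Outer rectangle: 4 × 4.4, A = 17.6 in², y = 2.2 in, Ī = 28.39467 in⁴.
Inner void (subtracted): 3 × 3.4, A = 10.2 in², y = 2.2 in, Ī = 9.826 in⁴.
By symmetry the centroid is at mid-height, ȳ = 2.2 in.
All pieces are centred on the horizontal centroidal axis, so I = ΣĪ (holes subtracted) = 18.56867 in⁴.

Ix ≈ 18.569 in⁴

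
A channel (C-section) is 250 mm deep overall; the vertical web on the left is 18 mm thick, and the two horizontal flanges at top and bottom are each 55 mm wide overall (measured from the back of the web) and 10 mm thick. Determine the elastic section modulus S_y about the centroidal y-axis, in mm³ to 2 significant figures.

Break the section into simple shapes (no overlaps), measuring from the bottom-left corner of the bounding box.
Web: 18 × 250, A = 4 500 mm², x = 9 mm, Ī = 121 500 mm⁴.
Top flange (beyond web): 37 × 10, A = 370 mm², x = 36.5 mm, Ī = 42 211 mm⁴.
Bottom flange (beyond web): 37 × 10, A = 370 mm², x = 36.5 mm, Ī = 42 211 mm⁴.
Centroid: x̄ = ΣA·x / ΣA = 12.88 mm.
Transfer each piece to the centroidal y-axis using Ī + A·d² with d = x − 12.88:
  web: d = -3.884 mm → contributes +189 370 mm⁴
  top flange (beyond web): d = 23.62 mm → contributes +248 573 mm⁴
  bottom flange (beyond web): d = 23.62 mm → contributes +248 573 mm⁴
Total I = 686 516 mm⁴.
Extreme fibre distance c = 42.12 mm; S = I/c = 16 300 mm³.

S_y ≈ 1.6 × 10⁴ mm³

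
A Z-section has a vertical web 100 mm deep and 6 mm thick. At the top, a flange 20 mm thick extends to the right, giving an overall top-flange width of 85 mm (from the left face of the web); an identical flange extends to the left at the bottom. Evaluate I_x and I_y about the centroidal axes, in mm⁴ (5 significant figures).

Split into non-overlapping primitives; take the origin at the lower-left of the bounding box.
Web: 6 × 100, A = 600 mm², y = 50 mm, Ī = 500 000 mm⁴.
Top flange (beyond web): 79 × 20, A = 1 580 mm², y = 90 mm, Ī = 52666.67 mm⁴.
Bottom flange (beyond web): 79 × 20, A = 1 580 mm², y = 10 mm, Ī = 52666.67 mm⁴.
Centroid: ȳ = ΣA·y / ΣA = 50 mm.
Transfer each piece to the centroidal x-axis using Ī + A·d² with d = y − 50:
  web: d = 0 mm → contributes +500 000 mm⁴
  top flange (beyond web): d = 40 mm → contributes +2 580 667 mm⁴
  bottom flange (beyond web): d = -40 mm → contributes +2 580 667 mm⁴
Total I = 5 661 333 mm⁴.
For the y-axis: x̄ = 82 mm.
Repeating about the centroidal y-axis gives I_y = 7 353 013 mm⁴.

I_x ≈ 5.6613 × 10⁶ mm⁴, I_y ≈ 7.3530 × 10⁶ mm⁴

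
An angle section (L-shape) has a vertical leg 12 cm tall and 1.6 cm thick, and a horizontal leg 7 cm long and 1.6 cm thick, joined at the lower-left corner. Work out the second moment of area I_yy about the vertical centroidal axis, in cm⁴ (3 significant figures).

I_yy ≈ 98.1 cm⁴

Split into non-overlapping primitives; take the origin at the lower-left of the bounding box.
Vertical leg: 1.6 × 12, A = 19.2 cm², x = 0.8 cm, Ī = 4.096 cm⁴.
Horizontal leg (remainder): 5.4 × 1.6, A = 8.64 cm², x = 4.3 cm, Ī = 20.995 cm⁴.
Centroid: x̄ = ΣA·x / ΣA = 1.8862 cm.
Transfer each piece to the vertical centroidal axis using Ī + A·d² with d = x − 1.8862:
  vertical leg: d = -1.0862 cm → contributes +26.749 cm⁴
  horizontal leg (remainder): d = 2.4138 cm → contributes +71.335 cm⁴
Total I = 98.084 cm⁴.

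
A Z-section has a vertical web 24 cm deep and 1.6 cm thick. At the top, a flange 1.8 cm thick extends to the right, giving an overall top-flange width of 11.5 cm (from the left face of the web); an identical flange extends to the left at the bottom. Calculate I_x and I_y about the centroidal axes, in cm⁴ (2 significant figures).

Split into non-overlapping primitives; take the origin at the lower-left of the bounding box.
Web: 1.6 × 24, A = 38.4 cm², y = 12 cm, Ī = 1 843 cm⁴.
Top flange (beyond web): 9.9 × 1.8, A = 17.82 cm², y = 23.1 cm, Ī = 4.811 cm⁴.
Bottom flange (beyond web): 9.9 × 1.8, A = 17.82 cm², y = 0.9 cm, Ī = 4.811 cm⁴.
Centroid: ȳ = ΣA·y / ΣA = 12 cm.
Transfer each piece to the centroidal x-axis using Ī + A·d² with d = y − 12:
  web: d = 0 cm → contributes +1 843 cm⁴
  top flange (beyond web): d = 11.1 cm → contributes +2 200 cm⁴
  bottom flange (beyond web): d = -11.1 cm → contributes +2 200 cm⁴
Total I = 6 244 cm⁴.
For the y-axis: x̄ = 10.7 cm.
Repeating about the centroidal y-axis gives I_y = 1 478 cm⁴.

I_x ≈ 6200 cm⁴, I_y ≈ 1500 cm⁴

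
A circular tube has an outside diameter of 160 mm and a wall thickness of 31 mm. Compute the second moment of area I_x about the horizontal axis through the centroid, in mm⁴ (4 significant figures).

Break the section into simple shapes (no overlaps), measuring from the bottom-left corner of the bounding box.
Outer circle: ⌀160, A = 20106.2 mm², y = 80 mm, Ī = 32 169 909 mm⁴.
Bore (subtracted): ⌀98, A = 7542.96 mm², y = 80 mm, Ī = 4 527 664 mm⁴.
By symmetry the centroid is at mid-height, ȳ = 80 mm.
All pieces are centred on the horizontal axis through the centroid, so I = ΣĪ (holes subtracted) = 27 642 245 mm⁴.

I_x ≈ 2.764 × 10⁷ mm⁴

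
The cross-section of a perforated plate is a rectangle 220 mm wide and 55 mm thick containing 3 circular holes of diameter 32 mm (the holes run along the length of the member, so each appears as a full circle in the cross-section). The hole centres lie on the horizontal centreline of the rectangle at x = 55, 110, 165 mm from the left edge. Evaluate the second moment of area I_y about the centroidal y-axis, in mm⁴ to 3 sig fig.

I_y ≈ 4.38 × 10⁷ mm⁴

Break the section into simple shapes (no overlaps), measuring from the bottom-left corner of the bounding box.
Plate: 220 × 55, A = 12 100 mm², x = 110 mm, Ī = 48 803 333 mm⁴.
Hole 1 (subtracted): ⌀32, A = 804.25 mm², x = 55 mm, Ī = 51 472 mm⁴.
Hole 2 (subtracted): ⌀32, A = 804.25 mm², x = 110 mm, Ī = 51 472 mm⁴.
Hole 3 (subtracted): ⌀32, A = 804.25 mm², x = 165 mm, Ī = 51 472 mm⁴.
By symmetry the centroid is at mid-width, x̄ = 110 mm.
Transfer each piece to the centroidal y-axis using Ī + A·d² with d = x − 110:
  plate: d = 0 mm → contributes +48 803 333 mm⁴
  hole 1: d = -55 mm → contributes −2 484 321 mm⁴
  hole 2: d = 0 mm → contributes −51 472 mm⁴
  hole 3: d = 55 mm → contributes −2 484 321 mm⁴
Total I = 43 783 219 mm⁴.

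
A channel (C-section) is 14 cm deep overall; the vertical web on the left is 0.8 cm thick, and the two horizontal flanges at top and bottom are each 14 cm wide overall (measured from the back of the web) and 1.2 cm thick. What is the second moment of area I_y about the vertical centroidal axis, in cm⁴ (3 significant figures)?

Decompose the section into non-overlapping parts with the origin at the bottom-left of its bounding rectangle.
Web: 0.8 × 14, A = 11.2 cm², x = 0.4 cm, Ī = 0.59733 cm⁴.
Top flange (beyond web): 13.2 × 1.2, A = 15.84 cm², x = 7.4 cm, Ī = 230 cm⁴.
Bottom flange (beyond web): 13.2 × 1.2, A = 15.84 cm², x = 7.4 cm, Ī = 230 cm⁴.
Centroid: x̄ = ΣA·x / ΣA = 5.5716 cm.
Transfer each piece to the vertical centroidal axis using Ī + A·d² with d = x − 5.5716:
  web: d = -5.1716 cm → contributes +300.15 cm⁴
  top flange (beyond web): d = 1.8284 cm → contributes +282.95 cm⁴
  bottom flange (beyond web): d = 1.8284 cm → contributes +282.95 cm⁴
Total I = 866.05 cm⁴.

I_y ≈ 866 cm⁴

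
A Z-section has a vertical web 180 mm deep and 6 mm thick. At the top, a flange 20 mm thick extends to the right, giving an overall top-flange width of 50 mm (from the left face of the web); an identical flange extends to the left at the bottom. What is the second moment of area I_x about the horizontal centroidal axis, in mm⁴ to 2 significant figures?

Break the section into simple shapes (no overlaps), measuring from the bottom-left corner of the bounding box.
Web: 6 × 180, A = 1 080 mm², y = 90 mm, Ī = 2 916 000 mm⁴.
Top flange (beyond web): 44 × 20, A = 880 mm², y = 170 mm, Ī = 29 333 mm⁴.
Bottom flange (beyond web): 44 × 20, A = 880 mm², y = 10 mm, Ī = 29 333 mm⁴.
Centroid: ȳ = ΣA·y / ΣA = 90 mm.
Transfer each piece to the horizontal centroidal axis using Ī + A·d² with d = y − 90:
  web: d = 0 mm → contributes +2 916 000 mm⁴
  top flange (beyond web): d = 80 mm → contributes +5 661 333 mm⁴
  bottom flange (beyond web): d = -80 mm → contributes +5 661 333 mm⁴
Total I = 14 238 667 mm⁴.

I_x ≈ 1.4 × 10⁷ mm⁴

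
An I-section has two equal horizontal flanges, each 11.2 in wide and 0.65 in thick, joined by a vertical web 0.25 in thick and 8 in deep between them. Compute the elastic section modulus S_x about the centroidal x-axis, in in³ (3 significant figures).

S_x ≈ 61.0 in³

Decompose the section into non-overlapping parts with the origin at the bottom-left of its bounding rectangle.
Bottom flange: 11.2 × 0.65, A = 7.28 in², y = 0.325 in, Ī = 0.25632 in⁴.
Web: 0.25 × 8, A = 2 in², y = 4.65 in, Ī = 10.667 in⁴.
Top flange: 11.2 × 0.65, A = 7.28 in², y = 8.975 in, Ī = 0.25632 in⁴.
By symmetry the centroid is at mid-height, ȳ = 4.65 in.
Transfer each piece to the centroidal x-axis using Ī + A·d² with d = y − 4.65:
  bottom flange: d = -4.325 in → contributes +136.43 in⁴
  web: d = 0 in → contributes +10.667 in⁴
  top flange: d = 4.325 in → contributes +136.43 in⁴
Total I = 283.53 in⁴.
Extreme fibre distance c = 4.65 in; S = I/c = 60.975 in³.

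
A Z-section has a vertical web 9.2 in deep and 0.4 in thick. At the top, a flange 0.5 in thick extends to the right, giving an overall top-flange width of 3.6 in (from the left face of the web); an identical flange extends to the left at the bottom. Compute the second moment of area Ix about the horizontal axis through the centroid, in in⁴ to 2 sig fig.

Split into non-overlapping primitives; take the origin at the lower-left of the bounding box.
Web: 0.4 × 9.2, A = 3.68 in², y = 4.6 in, Ī = 25.96 in⁴.
Top flange (beyond web): 3.2 × 0.5, A = 1.6 in², y = 8.95 in, Ī = 0.03333 in⁴.
Bottom flange (beyond web): 3.2 × 0.5, A = 1.6 in², y = 0.25 in, Ī = 0.03333 in⁴.
Centroid: ȳ = ΣA·y / ΣA = 4.6 in.
Transfer each piece to the horizontal axis through the centroid using Ī + A·d² with d = y − 4.6:
  web: d = 0 in → contributes +25.96 in⁴
  top flange (beyond web): d = 4.35 in → contributes +30.31 in⁴
  bottom flange (beyond web): d = -4.35 in → contributes +30.31 in⁴
Total I = 86.57 in⁴.

Ix ≈ 87 in⁴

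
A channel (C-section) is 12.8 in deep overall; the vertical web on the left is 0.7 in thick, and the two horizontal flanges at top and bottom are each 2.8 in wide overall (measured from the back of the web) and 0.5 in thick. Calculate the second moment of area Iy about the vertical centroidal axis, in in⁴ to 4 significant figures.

Decompose the section into non-overlapping parts with the origin at the bottom-left of its bounding rectangle.
Web: 0.7 × 12.8, A = 8.96 in², x = 0.35 in, Ī = 0.365867 in⁴.
Top flange (beyond web): 2.1 × 0.5, A = 1.05 in², x = 1.75 in, Ī = 0.385875 in⁴.
Bottom flange (beyond web): 2.1 × 0.5, A = 1.05 in², x = 1.75 in, Ī = 0.385875 in⁴.
Centroid: x̄ = ΣA·x / ΣA = 0.615823 in.
Transfer each piece to the vertical centroidal axis using Ī + A·d² with d = x − 0.615823:
  web: d = -0.265823 in → contributes +0.998996 in⁴
  top flange (beyond web): d = 1.13418 in → contributes +1.73655 in⁴
  bottom flange (beyond web): d = 1.13418 in → contributes +1.73655 in⁴
Total I = 4.4721 in⁴.

Iy ≈ 4.472 in⁴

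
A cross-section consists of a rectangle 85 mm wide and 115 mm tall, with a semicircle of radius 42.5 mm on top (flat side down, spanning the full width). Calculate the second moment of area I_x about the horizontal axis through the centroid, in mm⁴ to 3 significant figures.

I_x ≈ 2.37 × 10⁷ mm⁴

Split into non-overlapping primitives; take the origin at the lower-left of the bounding box.
Rectangular body: 85 × 115, A = 9 775 mm², y = 57.5 mm, Ī = 10 772 865 mm⁴.
Semicircular cap: semicircle r = 42.5, A = 2837.3 mm², y = 133.04 mm, Ī = 358 086 mm⁴.
Centroid: ȳ = ΣA·y / ΣA = 74.493 mm.
Transfer each piece to the horizontal axis through the centroid using Ī + A·d² with d = y − 74.493:
  rectangular body: d = -16.993 mm → contributes +13 595 488 mm⁴
  semicircular cap: d = 58.545 mm → contributes +10 082 691 mm⁴
Total I = 23 678 180 mm⁴.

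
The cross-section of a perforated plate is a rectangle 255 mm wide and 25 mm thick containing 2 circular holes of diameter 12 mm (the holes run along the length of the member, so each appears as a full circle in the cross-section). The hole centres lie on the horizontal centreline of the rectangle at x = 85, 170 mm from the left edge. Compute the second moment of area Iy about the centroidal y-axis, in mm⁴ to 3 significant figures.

Treat the section as a set of non-overlapping primitives; coordinates are from the bounding-box lower-left.
Plate: 255 × 25, A = 6 375 mm², x = 127.5 mm, Ī = 34 544 531 mm⁴.
Hole 1 (subtracted): ⌀12, A = 113.1 mm², x = 85 mm, Ī = 1017.9 mm⁴.
Hole 2 (subtracted): ⌀12, A = 113.1 mm², x = 170 mm, Ī = 1017.9 mm⁴.
By symmetry the centroid is at mid-width, x̄ = 127.5 mm.
Transfer each piece to the centroidal y-axis using Ī + A·d² with d = x − 127.5:
  plate: d = 0 mm → contributes +34 544 531 mm⁴
  hole 1: d = -42.5 mm → contributes −205 300 mm⁴
  hole 2: d = 42.5 mm → contributes −205 300 mm⁴
Total I = 34 133 931 mm⁴.

Iy ≈ 3.41 × 10⁷ mm⁴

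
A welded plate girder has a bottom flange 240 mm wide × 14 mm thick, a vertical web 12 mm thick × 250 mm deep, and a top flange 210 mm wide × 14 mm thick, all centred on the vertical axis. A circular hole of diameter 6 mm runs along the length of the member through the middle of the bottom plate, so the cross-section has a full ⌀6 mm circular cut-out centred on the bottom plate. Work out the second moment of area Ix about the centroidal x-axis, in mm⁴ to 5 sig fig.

Split into non-overlapping primitives; take the origin at the lower-left of the bounding box.
Bottom plate: 240 × 14, A = 3 360 mm², y = 7 mm, Ī = 54 880 mm⁴.
Web plate: 12 × 250, A = 3 000 mm², y = 139 mm, Ī = 15 625 000 mm⁴.
Top plate: 210 × 14, A = 2 940 mm², y = 271 mm, Ī = 48 020 mm⁴.
Hole (subtracted): ⌀6, A = 28.27433 mm², y = 7 mm, Ī = 63.61725 mm⁴.
Centroid: ȳ = ΣA·y / ΣA = 133.4231 mm.
Transfer each piece to the centroidal x-axis using Ī + A·d² with d = y − 133.4231:
  bottom plate: d = -126.4231 mm → contributes +53 757 061 mm⁴
  web plate: d = 5.576932 mm → contributes +15 718 307 mm⁴
  top plate: d = 137.5769 mm → contributes +55 694 612 mm⁴
  hole: d = -126.4231 mm → contributes −451966.4 mm⁴
Total I = 124 718 014 mm⁴.

Ix ≈ 1.2472 × 10⁸ mm⁴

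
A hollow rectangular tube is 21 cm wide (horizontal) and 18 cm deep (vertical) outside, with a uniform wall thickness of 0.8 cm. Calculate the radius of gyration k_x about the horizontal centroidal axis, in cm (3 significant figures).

Decompose the section into non-overlapping parts with the origin at the bottom-left of its bounding rectangle.
Outer rectangle: 21 × 18, A = 378 cm², y = 9 cm, Ī = 10 206 cm⁴.
Inner void (subtracted): 19.4 × 16.4, A = 318.16 cm², y = 9 cm, Ī = 7 131 cm⁴.
By symmetry the centroid is at mid-height, ȳ = 9 cm.
All pieces are centred on the horizontal centroidal axis, so I = ΣĪ (holes subtracted) = 3 075 cm⁴.
Radius of gyration: k = √(I/A) = √(3 075 / 59.84) = 7.1684 cm.

k_x ≈ 7.17 cm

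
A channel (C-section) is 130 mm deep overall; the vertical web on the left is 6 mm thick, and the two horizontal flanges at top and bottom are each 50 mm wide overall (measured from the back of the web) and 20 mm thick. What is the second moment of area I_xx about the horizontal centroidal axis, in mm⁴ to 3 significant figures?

I_xx ≈ 6.48 × 10⁶ mm⁴

Break the section into simple shapes (no overlaps), measuring from the bottom-left corner of the bounding box.
Web: 6 × 130, A = 780 mm², y = 65 mm, Ī = 1 098 500 mm⁴.
Top flange (beyond web): 44 × 20, A = 880 mm², y = 120 mm, Ī = 29 333 mm⁴.
Bottom flange (beyond web): 44 × 20, A = 880 mm², y = 10 mm, Ī = 29 333 mm⁴.
By symmetry the centroid is at mid-height, ȳ = 65 mm.
Transfer each piece to the horizontal centroidal axis using Ī + A·d² with d = y − 65:
  web: d = 0 mm → contributes +1 098 500 mm⁴
  top flange (beyond web): d = 55 mm → contributes +2 691 333 mm⁴
  bottom flange (beyond web): d = -55 mm → contributes +2 691 333 mm⁴
Total I = 6 481 167 mm⁴.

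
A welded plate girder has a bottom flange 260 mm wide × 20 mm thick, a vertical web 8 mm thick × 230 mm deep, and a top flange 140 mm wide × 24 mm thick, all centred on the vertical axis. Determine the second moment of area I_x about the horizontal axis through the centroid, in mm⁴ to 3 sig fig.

Split into non-overlapping primitives; take the origin at the lower-left of the bounding box.
Bottom plate: 260 × 20, A = 5 200 mm², y = 10 mm, Ī = 173 333 mm⁴.
Web plate: 8 × 230, A = 1 840 mm², y = 135 mm, Ī = 8 111 333 mm⁴.
Top plate: 140 × 24, A = 3 360 mm², y = 262 mm, Ī = 161 280 mm⁴.
Centroid: ȳ = ΣA·y / ΣA = 113.53 mm.
Transfer each piece to the horizontal axis through the centroid using Ī + A·d² with d = y − 113.53:
  bottom plate: d = -103.53 mm → contributes +55 910 158 mm⁴
  web plate: d = 21.469 mm → contributes +8 959 441 mm⁴
  top plate: d = 148.47 mm → contributes +74 226 138 mm⁴
Total I = 139 095 737 mm⁴.

I_x ≈ 1.39 × 10⁸ mm⁴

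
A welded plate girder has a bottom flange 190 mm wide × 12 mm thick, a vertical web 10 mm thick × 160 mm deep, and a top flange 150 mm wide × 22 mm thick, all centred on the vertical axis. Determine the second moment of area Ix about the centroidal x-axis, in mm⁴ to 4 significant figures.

Ix ≈ 4.625 × 10⁷ mm⁴

Break the section into simple shapes (no overlaps), measuring from the bottom-left corner of the bounding box.
Bottom plate: 190 × 12, A = 2 280 mm², y = 6 mm, Ī = 27 360 mm⁴.
Web plate: 10 × 160, A = 1 600 mm², y = 92 mm, Ī = 3 413 333 mm⁴.
Top plate: 150 × 22, A = 3 300 mm², y = 183 mm, Ī = 133 100 mm⁴.
Centroid: ȳ = ΣA·y / ΣA = 106.515 mm.
Transfer each piece to the centroidal x-axis using Ī + A·d² with d = y − 106.515:
  bottom plate: d = -100.515 mm → contributes +23 062 952 mm⁴
  web plate: d = -14.5153 mm → contributes +3 750 445 mm⁴
  top plate: d = 76.4847 mm → contributes +19 437 791 mm⁴
Total I = 46 251 187 mm⁴.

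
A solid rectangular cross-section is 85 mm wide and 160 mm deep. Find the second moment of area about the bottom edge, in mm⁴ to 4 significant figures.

I_base ≈ 1.161 × 10⁸ mm⁴

The section: 85 × 160, A = 13 600 mm², y = 80 mm, Ī = 29 013 333 mm⁴.
Transfer it to a horizontal axis along the bottom face using Ī + A·d² with d = y − 0:
  the section: d = 80 mm → contributes +116 053 333 mm⁴
Total I = 116 053 333 mm⁴.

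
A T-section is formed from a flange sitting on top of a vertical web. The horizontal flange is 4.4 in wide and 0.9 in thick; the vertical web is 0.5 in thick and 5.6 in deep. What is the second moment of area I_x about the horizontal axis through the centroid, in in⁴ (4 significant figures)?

Split into non-overlapping primitives; take the origin at the lower-left of the bounding box.
Flange: 4.4 × 0.9, A = 3.96 in², y = 6.05 in, Ī = 0.2673 in⁴.
Web: 0.5 × 5.6, A = 2.8 in², y = 2.8 in, Ī = 7.31733 in⁴.
Centroid: ȳ = ΣA·y / ΣA = 4.70385 in.
Transfer each piece to the horizontal axis through the centroid using Ī + A·d² with d = y − 4.70385:
  flange: d = 1.34615 in → contributes +7.44334 in⁴
  web: d = -1.90385 in → contributes +17.4663 in⁴
Total I = 24.9096 in⁴.

I_x ≈ 24.91 in⁴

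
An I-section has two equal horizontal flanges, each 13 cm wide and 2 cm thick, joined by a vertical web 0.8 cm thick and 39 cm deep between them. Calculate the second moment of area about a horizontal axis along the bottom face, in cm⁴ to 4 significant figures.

Break the section into simple shapes (no overlaps), measuring from the bottom-left corner of the bounding box.
Bottom flange: 13 × 2, A = 26 cm², y = 1 cm, Ī = 8.66667 cm⁴.
Web: 0.8 × 39, A = 31.2 cm², y = 21.5 cm, Ī = 3954.6 cm⁴.
Top flange: 13 × 2, A = 26 cm², y = 42 cm, Ī = 8.66667 cm⁴.
Transfer each piece to the base of the section using Ī + A·d² with d = y − 0:
  bottom flange: d = 1 cm → contributes +34.6667 cm⁴
  web: d = 21.5 cm → contributes +18376.8 cm⁴
  top flange: d = 42 cm → contributes +45872.7 cm⁴
Total I = 64284.1 cm⁴.

I_base ≈ 6.428 × 10⁴ cm⁴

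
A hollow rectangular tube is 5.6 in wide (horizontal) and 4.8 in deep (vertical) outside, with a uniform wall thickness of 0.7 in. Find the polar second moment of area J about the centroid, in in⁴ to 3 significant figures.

J ≈ 87.1 in⁴

Split into non-overlapping primitives; take the origin at the lower-left of the bounding box.
Outer rectangle: 5.6 × 4.8, A = 26.88 in², y = 2.4 in, Ī = 51.61 in⁴.
Inner void (subtracted): 4.2 × 3.4, A = 14.28 in², y = 2.4 in, Ī = 13.756 in⁴.
By symmetry the centroid is at mid-height, ȳ = 2.4 in.
All pieces are centred on the centroidal x-axis, so I = ΣĪ (holes subtracted) = 37.853 in⁴.
Repeating about the centroidal y-axis gives I_y = 49.255 in⁴.
Polar second moment: J = I_x + I_y = 87.108 in⁴.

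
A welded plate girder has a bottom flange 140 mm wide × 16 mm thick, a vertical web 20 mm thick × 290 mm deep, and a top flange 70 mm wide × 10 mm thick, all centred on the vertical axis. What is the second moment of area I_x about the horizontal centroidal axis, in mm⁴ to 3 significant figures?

I_x ≈ 1.02 × 10⁸ mm⁴

Decompose the section into non-overlapping parts with the origin at the bottom-left of its bounding rectangle.
Bottom plate: 140 × 16, A = 2 240 mm², y = 8 mm, Ī = 47 787 mm⁴.
Web plate: 20 × 290, A = 5 800 mm², y = 161 mm, Ī = 40 648 333 mm⁴.
Top plate: 70 × 10, A = 700 mm², y = 311 mm, Ī = 5833.3 mm⁴.
Centroid: ȳ = ΣA·y / ΣA = 133.8 mm.
Transfer each piece to the horizontal centroidal axis using Ī + A·d² with d = y − 133.8:
  bottom plate: d = -125.8 mm → contributes +35 497 736 mm⁴
  web plate: d = 27.199 mm → contributes +44 939 117 mm⁴
  top plate: d = 177.2 mm → contributes +21 985 494 mm⁴
Total I = 102 422 347 mm⁴.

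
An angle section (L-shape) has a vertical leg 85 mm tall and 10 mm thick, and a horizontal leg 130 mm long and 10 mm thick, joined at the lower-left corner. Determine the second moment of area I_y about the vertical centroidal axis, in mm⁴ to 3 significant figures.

I_y ≈ 3.55 × 10⁶ mm⁴

Break the section into simple shapes (no overlaps), measuring from the bottom-left corner of the bounding box.
Vertical leg: 10 × 85, A = 850 mm², x = 5 mm, Ī = 7083.3 mm⁴.
Horizontal leg (remainder): 120 × 10, A = 1 200 mm², x = 70 mm, Ī = 1 440 000 mm⁴.
Centroid: x̄ = ΣA·x / ΣA = 43.049 mm.
Transfer each piece to the vertical centroidal axis using Ī + A·d² with d = x − 43.049:
  vertical leg: d = -38.049 mm → contributes +1 237 637 mm⁴
  horizontal leg (remainder): d = 26.951 mm → contributes +2 311 642 mm⁴
Total I = 3 549 278 mm⁴.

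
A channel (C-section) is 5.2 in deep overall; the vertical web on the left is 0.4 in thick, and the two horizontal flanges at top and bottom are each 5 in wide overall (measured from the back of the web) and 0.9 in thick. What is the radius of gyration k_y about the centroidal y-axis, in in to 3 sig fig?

k_y ≈ 1.55 in

Split into non-overlapping primitives; take the origin at the lower-left of the bounding box.
Web: 0.4 × 5.2, A = 2.08 in², x = 0.2 in, Ī = 0.027733 in⁴.
Top flange (beyond web): 4.6 × 0.9, A = 4.14 in², x = 2.7 in, Ī = 7.3002 in⁴.
Bottom flange (beyond web): 4.6 × 0.9, A = 4.14 in², x = 2.7 in, Ī = 7.3002 in⁴.
Centroid: x̄ = ΣA·x / ΣA = 2.1981 in.
Transfer each piece to the centroidal y-axis using Ī + A·d² with d = x − 2.1981:
  web: d = -1.9981 in → contributes +8.3317 in⁴
  top flange (beyond web): d = 0.50193 in → contributes +8.3432 in⁴
  bottom flange (beyond web): d = 0.50193 in → contributes +8.3432 in⁴
Total I = 25.018 in⁴.
Radius of gyration: k = √(I/A) = √(25.018 / 10.36) = 1.554 in.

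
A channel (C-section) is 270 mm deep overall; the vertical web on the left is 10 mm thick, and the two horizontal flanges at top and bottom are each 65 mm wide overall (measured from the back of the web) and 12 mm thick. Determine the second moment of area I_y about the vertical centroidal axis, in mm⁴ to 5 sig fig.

I_y ≈ 1.2917 × 10⁶ mm⁴

Break the section into simple shapes (no overlaps), measuring from the bottom-left corner of the bounding box.
Web: 10 × 270, A = 2 700 mm², x = 5 mm, Ī = 22 500 mm⁴.
Top flange (beyond web): 55 × 12, A = 660 mm², x = 37.5 mm, Ī = 166 375 mm⁴.
Bottom flange (beyond web): 55 × 12, A = 660 mm², x = 37.5 mm, Ī = 166 375 mm⁴.
Centroid: x̄ = ΣA·x / ΣA = 15.67164 mm.
Transfer each piece to the vertical centroidal axis using Ī + A·d² with d = x − 15.67164:
  web: d = -10.67164 mm → contributes +329986.6 mm⁴
  top flange (beyond web): d = 21.82836 mm → contributes +480 850 mm⁴
  bottom flange (beyond web): d = 21.82836 mm → contributes +480 850 mm⁴
Total I = 1 291 687 mm⁴.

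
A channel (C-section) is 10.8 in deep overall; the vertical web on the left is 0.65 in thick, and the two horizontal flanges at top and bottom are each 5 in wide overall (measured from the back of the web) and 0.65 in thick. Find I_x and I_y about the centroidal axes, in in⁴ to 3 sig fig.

Break the section into simple shapes (no overlaps), measuring from the bottom-left corner of the bounding box.
Web: 0.65 × 10.8, A = 7.02 in², y = 5.4 in, Ī = 68.234 in⁴.
Top flange (beyond web): 4.35 × 0.65, A = 2.8275 in², y = 10.475 in, Ī = 0.099552 in⁴.
Bottom flange (beyond web): 4.35 × 0.65, A = 2.8275 in², y = 0.325 in, Ī = 0.099552 in⁴.
By symmetry the centroid is at mid-height, ȳ = 5.4 in.
Transfer each piece to the centroidal x-axis using Ī + A·d² with d = y − 5.4:
  web: d = 0 in → contributes +68.234 in⁴
  top flange (beyond web): d = 5.075 in → contributes +72.924 in⁴
  bottom flange (beyond web): d = -5.075 in → contributes +72.924 in⁴
Total I = 214.08 in⁴.
For the y-axis: x̄ = 1.4404 in.
Repeating about the centroidal y-axis gives I_y = 28.739 in⁴.

I_x ≈ 214 in⁴, I_y ≈ 28.7 in⁴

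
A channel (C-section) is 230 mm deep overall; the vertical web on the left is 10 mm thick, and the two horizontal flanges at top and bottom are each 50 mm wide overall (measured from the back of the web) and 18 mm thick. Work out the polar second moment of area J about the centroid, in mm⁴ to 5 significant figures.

J ≈ 2.7123 × 10⁷ mm⁴

Treat the section as a set of non-overlapping primitives; coordinates are from the bounding-box lower-left.
Web: 10 × 230, A = 2 300 mm², y = 115 mm, Ī = 10 139 167 mm⁴.
Top flange (beyond web): 40 × 18, A = 720 mm², y = 221 mm, Ī = 19 440 mm⁴.
Bottom flange (beyond web): 40 × 18, A = 720 mm², y = 9 mm, Ī = 19 440 mm⁴.
By symmetry the centroid is at mid-height, ȳ = 115 mm.
Transfer each piece to the centroidal x-axis using Ī + A·d² with d = y − 115:
  web: d = 0 mm → contributes +10 139 167 mm⁴
  top flange (beyond web): d = 106 mm → contributes +8 109 360 mm⁴
  bottom flange (beyond web): d = -106 mm → contributes +8 109 360 mm⁴
Total I = 26 357 887 mm⁴.
For the y-axis: x̄ = 14.62567 mm.
Repeating about the centroidal y-axis gives I_y = 764642.6 mm⁴.
Polar second moment: J = I_x + I_y = 27 122 529 mm⁴.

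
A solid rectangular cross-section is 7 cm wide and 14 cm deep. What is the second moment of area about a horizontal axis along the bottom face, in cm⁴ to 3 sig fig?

I_base ≈ 6400 cm⁴

The section: 7 × 14, A = 98 cm², y = 7 cm, Ī = 1600.7 cm⁴.
Transfer it to the bottom edge using Ī + A·d² with d = y − 0:
  the section: d = 7 cm → contributes +6402.7 cm⁴
Total I = 6402.7 cm⁴.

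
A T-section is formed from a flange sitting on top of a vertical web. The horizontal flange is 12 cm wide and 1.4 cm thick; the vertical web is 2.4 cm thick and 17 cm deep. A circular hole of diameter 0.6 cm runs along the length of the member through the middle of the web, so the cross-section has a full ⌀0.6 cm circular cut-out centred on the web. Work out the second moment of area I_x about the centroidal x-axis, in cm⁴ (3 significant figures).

Break the section into simple shapes (no overlaps), measuring from the bottom-left corner of the bounding box.
Flange: 12 × 1.4, A = 16.8 cm², y = 17.7 cm, Ī = 2.744 cm⁴.
Web: 2.4 × 17, A = 40.8 cm², y = 8.5 cm, Ī = 982.6 cm⁴.
Hole (subtracted): ⌀0.6, A = 0.28274 cm², y = 8.5 cm, Ī = 0.0063617 cm⁴.
Centroid: ȳ = ΣA·y / ΣA = 11.197 cm.
Transfer each piece to the centroidal x-axis using Ī + A·d² with d = y − 11.197:
  flange: d = 6.5034 cm → contributes +713.29 cm⁴
  web: d = -2.6966 cm → contributes +1279.3 cm⁴
  hole: d = -2.6966 cm → contributes −2.0623 cm⁴
Total I = 1990.5 cm⁴.

I_x ≈ 1990 cm⁴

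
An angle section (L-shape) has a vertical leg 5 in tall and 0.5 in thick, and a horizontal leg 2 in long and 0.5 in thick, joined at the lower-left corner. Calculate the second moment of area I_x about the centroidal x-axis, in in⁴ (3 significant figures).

Decompose the section into non-overlapping parts with the origin at the bottom-left of its bounding rectangle.
Vertical leg: 0.5 × 5, A = 2.5 in², y = 2.5 in, Ī = 5.2083 in⁴.
Horizontal leg (remainder): 1.5 × 0.5, A = 0.75 in², y = 0.25 in, Ī = 0.015625 in⁴.
Centroid: ȳ = ΣA·y / ΣA = 1.9808 in.
Transfer each piece to the centroidal x-axis using Ī + A·d² with d = y − 1.9808:
  vertical leg: d = 0.51923 in → contributes +5.8823 in⁴
  horizontal leg (remainder): d = -1.7308 in → contributes +2.2623 in⁴
Total I = 8.1446 in⁴.

I_x ≈ 8.14 in⁴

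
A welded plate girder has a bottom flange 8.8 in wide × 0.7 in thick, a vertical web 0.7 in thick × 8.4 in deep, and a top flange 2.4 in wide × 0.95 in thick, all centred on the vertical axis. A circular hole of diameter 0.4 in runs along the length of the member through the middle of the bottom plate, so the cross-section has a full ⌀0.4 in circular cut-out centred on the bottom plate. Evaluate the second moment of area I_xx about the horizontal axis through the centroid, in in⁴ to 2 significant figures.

Break the section into simple shapes (no overlaps), measuring from the bottom-left corner of the bounding box.
Bottom plate: 8.8 × 0.7, A = 6.16 in², y = 0.35 in, Ī = 0.2515 in⁴.
Web plate: 0.7 × 8.4, A = 5.88 in², y = 4.9 in, Ī = 34.57 in⁴.
Top plate: 2.4 × 0.95, A = 2.28 in², y = 9.575 in, Ī = 0.1715 in⁴.
Hole (subtracted): ⌀0.4, A = 0.1257 in², y = 0.35 in, Ī = 0.001257 in⁴.
Centroid: ȳ = ΣA·y / ΣA = 3.717 in.
Transfer each piece to the horizontal axis through the centroid using Ī + A·d² with d = y − 3.717:
  bottom plate: d = -3.367 in → contributes +70.07 in⁴
  web plate: d = 1.183 in → contributes +42.81 in⁴
  top plate: d = 5.858 in → contributes +78.42 in⁴
  hole: d = -3.367 in → contributes −1.426 in⁴
Total I = 189.9 in⁴.

I_xx ≈ 190 in⁴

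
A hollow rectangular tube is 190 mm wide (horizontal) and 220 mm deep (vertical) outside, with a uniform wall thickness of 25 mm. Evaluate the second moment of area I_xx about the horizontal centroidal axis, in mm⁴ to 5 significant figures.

I_xx ≈ 1.1128 × 10⁸ mm⁴

Break the section into simple shapes (no overlaps), measuring from the bottom-left corner of the bounding box.
Outer rectangle: 190 × 220, A = 41 800 mm², y = 110 mm, Ī = 168 593 333 mm⁴.
Inner void (subtracted): 140 × 170, A = 23 800 mm², y = 110 mm, Ī = 57 318 333 mm⁴.
By symmetry the centroid is at mid-height, ȳ = 110 mm.
All pieces are centred on the horizontal centroidal axis, so I = ΣĪ (holes subtracted) = 111 275 000 mm⁴.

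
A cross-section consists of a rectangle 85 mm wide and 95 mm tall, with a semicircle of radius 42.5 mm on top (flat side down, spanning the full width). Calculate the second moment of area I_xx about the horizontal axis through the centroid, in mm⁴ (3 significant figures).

Decompose the section into non-overlapping parts with the origin at the bottom-left of its bounding rectangle.
Rectangular body: 85 × 95, A = 8 075 mm², y = 47.5 mm, Ī = 6 073 073 mm⁴.
Semicircular cap: semicircle r = 42.5, A = 2837.3 mm², y = 113.04 mm, Ī = 358 086 mm⁴.
Centroid: ȳ = ΣA·y / ΣA = 64.54 mm.
Transfer each piece to the horizontal axis through the centroid using Ī + A·d² with d = y − 64.54:
  rectangular body: d = -17.04 mm → contributes +8 417 787 mm⁴
  semicircular cap: d = 48.497 mm → contributes +7 031 294 mm⁴
Total I = 15 449 081 mm⁴.

I_xx ≈ 1.54 × 10⁷ mm⁴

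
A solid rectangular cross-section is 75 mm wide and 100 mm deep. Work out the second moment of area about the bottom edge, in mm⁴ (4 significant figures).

I_base ≈ 2.500 × 10⁷ mm⁴

The section: 75 × 100, A = 7 500 mm², y = 50 mm, Ī = 6 250 000 mm⁴.
Transfer it to the bottom edge using Ī + A·d² with d = y − 0:
  the section: d = 50 mm → contributes +25 000 000 mm⁴
Total I = 25 000 000 mm⁴.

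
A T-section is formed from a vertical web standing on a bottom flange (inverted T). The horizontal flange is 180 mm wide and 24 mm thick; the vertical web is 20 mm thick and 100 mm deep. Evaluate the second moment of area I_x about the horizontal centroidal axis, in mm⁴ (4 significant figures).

Break the section into simple shapes (no overlaps), measuring from the bottom-left corner of the bounding box.
Flange: 180 × 24, A = 4 320 mm², y = 12 mm, Ī = 207 360 mm⁴.
Web: 20 × 100, A = 2 000 mm², y = 74 mm, Ī = 1 666 667 mm⁴.
Centroid: ȳ = ΣA·y / ΣA = 31.6203 mm.
Transfer each piece to the horizontal centroidal axis using Ī + A·d² with d = y − 31.6203:
  flange: d = -19.6203 mm → contributes +1 870 363 mm⁴
  web: d = 42.3797 mm → contributes +5 258 753 mm⁴
Total I = 7 129 115 mm⁴.

I_x ≈ 7.129 × 10⁶ mm⁴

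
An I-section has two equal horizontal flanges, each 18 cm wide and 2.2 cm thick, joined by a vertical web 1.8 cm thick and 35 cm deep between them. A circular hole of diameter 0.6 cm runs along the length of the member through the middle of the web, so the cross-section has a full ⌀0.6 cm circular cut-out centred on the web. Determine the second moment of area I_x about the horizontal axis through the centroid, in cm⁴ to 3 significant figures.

Break the section into simple shapes (no overlaps), measuring from the bottom-left corner of the bounding box.
Bottom flange: 18 × 2.2, A = 39.6 cm², y = 1.1 cm, Ī = 15.972 cm⁴.
Web: 1.8 × 35, A = 63 cm², y = 19.7 cm, Ī = 6431.3 cm⁴.
Top flange: 18 × 2.2, A = 39.6 cm², y = 38.3 cm, Ī = 15.972 cm⁴.
Hole (subtracted): ⌀0.6, A = 0.28274 cm², y = 19.7 cm, Ī = 0.0063617 cm⁴.
By symmetry the centroid is at mid-height, ȳ = 19.7 cm.
Transfer each piece to the horizontal axis through the centroid using Ī + A·d² with d = y − 19.7:
  bottom flange: d = -18.6 cm → contributes +13 716 cm⁴
  web: d = 0 cm → contributes +6431.3 cm⁴
  top flange: d = 18.6 cm → contributes +13 716 cm⁴
  hole: d = 0 cm → contributes −0.0063617 cm⁴
Total I = 33 863 cm⁴.

I_x ≈ 3.39 × 10⁴ cm⁴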